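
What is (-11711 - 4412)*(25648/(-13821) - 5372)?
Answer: 1197488423380/13821 ≈ 8.6643e+7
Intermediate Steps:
(-11711 - 4412)*(25648/(-13821) - 5372) = -16123*(25648*(-1/13821) - 5372) = -16123*(-25648/13821 - 5372) = -16123*(-74272060/13821) = 1197488423380/13821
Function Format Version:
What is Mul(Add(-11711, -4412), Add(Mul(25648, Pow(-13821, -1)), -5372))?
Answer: Rational(1197488423380, 13821) ≈ 8.6643e+7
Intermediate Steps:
Mul(Add(-11711, -4412), Add(Mul(25648, Pow(-13821, -1)), -5372)) = Mul(-16123, Add(Mul(25648, Rational(-1, 13821)), -5372)) = Mul(-16123, Add(Rational(-25648, 13821), -5372)) = Mul(-16123, Rational(-74272060, 13821)) = Rational(1197488423380, 13821)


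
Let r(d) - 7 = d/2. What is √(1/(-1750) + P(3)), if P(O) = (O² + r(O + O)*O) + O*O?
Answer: √5879930/350 ≈ 6.9282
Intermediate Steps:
r(d) = 7 + d/2
P(O) = 2*O² + O*(7 + O) (P(O) = (O² + (7 + (O + O)/2)*O) + O*O = (O² + (7 + (2*O)/2)*O) + O² = (O² + (7 + O)*O) + O² = (O² + O*(7 + O)) + O² = 2*O² + O*(7 + O))
√(1/(-1750) + P(3)) = √(1/(-1750) + 3*(7 + 3*3)) = √(-1/1750 + 3*(7 + 9)) = √(-1/1750 + 3*16) = √(-1/1750 + 48) = √(83999/1750) = √5879930/350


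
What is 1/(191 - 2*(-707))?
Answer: 1/1605 ≈ 0.00062305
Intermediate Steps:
1/(191 - 2*(-707)) = 1/(191 + 1414) = 1/1605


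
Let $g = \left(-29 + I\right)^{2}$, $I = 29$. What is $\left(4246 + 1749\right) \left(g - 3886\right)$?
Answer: $-23296570$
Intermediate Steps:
$g = 0$ ($g = \left(-29 + 29\right)^{2} = 0^{2} = 0$)
$\left(4246 + 1749\right) \left(g - 3886\right) = \left(4246 + 1749\right) \left(0 - 3886\right) = 5995 \left(-3886\right) = -23296570$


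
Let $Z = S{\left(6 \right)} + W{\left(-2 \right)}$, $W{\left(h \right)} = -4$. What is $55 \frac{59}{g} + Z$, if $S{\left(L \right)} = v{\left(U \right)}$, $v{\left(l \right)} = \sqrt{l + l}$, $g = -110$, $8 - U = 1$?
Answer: $- \frac{67}{2} + \sqrt{14} \approx -29.758$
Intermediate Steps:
$U = 7$ ($U = 8 - 1 = 7$)
$v{\left(l \right)} = \sqrt{2} \sqrt{l}$ ($v{\left(l \right)} = \sqrt{2 l} = \sqrt{2} \sqrt{l}$)
$S{\left(L \right)} = \sqrt{14}$ ($S{\left(L \right)} = \sqrt{2} \sqrt{7} = \sqrt{14}$)
$Z = -4 + \sqrt{14}$ ($Z = \sqrt{14} - 4 = -4 + \sqrt{14} \approx -0.25834$)
$55 \frac{59}{g} + Z = 55 \frac{59}{-110} - \left(4 - \sqrt{14}\right) = 55 \cdot 59 \left(- \frac{1}{110}\right) - \left(4 - \sqrt{14}\right) = 55 \left(- \frac{59}{110}\right) - \left(4 - \sqrt{14}\right) = - \frac{59}{2} - \left(4 - \sqrt{14}\right) = - \frac{67}{2} + \sqrt{14}$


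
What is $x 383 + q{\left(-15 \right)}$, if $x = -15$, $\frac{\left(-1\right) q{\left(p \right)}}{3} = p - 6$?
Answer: $-5682$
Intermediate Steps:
$q{\left(p \right)} = 18 - 3 p$ ($q{\left(p \right)} = - 3 \left(p - 6\right) = - 3 \left(-6 + p\right) = 18 - 3 p$)
$x 383 + q{\left(-15 \right)} = \left(-15\right) 383 + \left(18 - -45\right) = -5745 + \left(18 + 45\right) = -5745 + 63 = -5682$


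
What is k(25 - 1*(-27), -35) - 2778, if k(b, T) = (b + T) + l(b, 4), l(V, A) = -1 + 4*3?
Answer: -2750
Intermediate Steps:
l(V, A) = 11 (l(V, A) = -1 + 12 = 11)
k(b, T) = 11 + T + b (k(b, T) = (b + T) + 11 = (T + b) + 11 = 11 + T + b)
k(25 - 1*(-27), -35) - 2778 = (11 - 35 + (25 - 1*(-27))) - 2778 = (11 - 35 + (25 + 27)) - 2778 = (11 - 35 + 52) - 2778 = 28 - 2778 = -2750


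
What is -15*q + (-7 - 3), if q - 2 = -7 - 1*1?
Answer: 80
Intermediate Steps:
q = -6 (q = 2 + (-7 - 1*1) = 2 + (-7 - 1) = 2 - 8 = -6)
-15*q + (-7 - 3) = -15*(-6) + (-7 - 3) = 90 - 10 = 80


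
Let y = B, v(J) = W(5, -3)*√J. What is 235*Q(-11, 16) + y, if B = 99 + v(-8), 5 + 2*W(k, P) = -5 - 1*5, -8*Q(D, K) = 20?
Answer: -977/2 - 15*I*√2 ≈ -488.5 - 21.213*I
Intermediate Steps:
Q(D, K) = -5/2 (Q(D, K) = -⅛*20 = -5/2)
W(k, P) = -15/2 (W(k, P) = -5/2 + (-5 - 1*5)/2 = -5/2 + (-5 - 5)/2 = -5/2 + (½)*(-10) = -5/2 - 5 = -15/2)
v(J) = -15*√J/2
B = 99 - 15*I*√2 ≈ 99.0 - 21.213*I
y = 99 - 15*I*√2 ≈ 99.0 - 21.213*I
235*Q(-11, 16) + y = 235*(-5/2) + (99 - 15*I*√2) = -1175/2 + (99 - 15*I*√2) = -977/2 - 15*I*√2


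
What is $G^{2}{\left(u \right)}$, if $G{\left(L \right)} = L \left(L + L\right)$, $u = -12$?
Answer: $82944$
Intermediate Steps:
$G{\left(L \right)} = 2 L^{2}$ ($G{\left(L \right)} = L 2 L = 2 L^{2}$)
$G^{2}{\left(u \right)} = \left(2 \left(-12\right)^{2}\right)^{2} = \left(2 \cdot 144\right)^{2} = 288^{2} = 82944$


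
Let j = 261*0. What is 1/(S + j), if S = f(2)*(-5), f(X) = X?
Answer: -⅒ ≈ -0.10000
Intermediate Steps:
j = 0
S = -10 (S = 2*(-5) = -10)
1/(S + j) = 1/(-10 + 0) = 1/(-10) = -⅒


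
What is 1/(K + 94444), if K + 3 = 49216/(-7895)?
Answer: 7895/745562479 ≈ 1.0589e-5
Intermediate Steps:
K = -72901/7895 (K = -3 + 49216/(-7895) = -3 + 49216*(-1/7895) = -3 - 49216/7895 = -72901/7895 ≈ -9.2338)
1/(K + 94444) = 1/(-72901/7895 + 94444) = 1/(745562479/7895) = 7895/745562479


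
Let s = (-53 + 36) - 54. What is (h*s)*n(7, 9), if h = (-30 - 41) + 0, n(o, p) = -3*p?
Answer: -136107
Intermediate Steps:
h = -71 (h = -71 + 0 = -71)
s = -71 (s = -17 - 54 = -71)
(h*s)*n(7, 9) = (-71*(-71))*(-3*9) = 5041*(-27) = -136107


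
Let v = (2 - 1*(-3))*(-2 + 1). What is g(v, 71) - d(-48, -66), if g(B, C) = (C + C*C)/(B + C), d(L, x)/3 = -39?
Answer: 2139/11 ≈ 194.45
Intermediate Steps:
d(L, x) = -117 (d(L, x) = 3*(-39) = -117)
v = -5 (v = (2 + 3)*(-1) = 5*(-1) = -5)
g(B, C) = (C + C²)/(B + C)
g(v, 71) - d(-48, -66) = 71*(1 + 71)/(-5 + 71) - 1*(-117) = 71*72/66 + 117 = 71*(1/66)*72 + 117 = 852/11 + 117 = 2139/11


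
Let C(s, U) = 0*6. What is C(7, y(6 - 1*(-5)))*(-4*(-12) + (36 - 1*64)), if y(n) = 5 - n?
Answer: 0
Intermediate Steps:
C(s, U) = 0
C(7, y(6 - 1*(-5)))*(-4*(-12) + (36 - 1*64)) = 0*(-4*(-12) + (36 - 1*64)) = 0*(48 + (36 - 64)) = 0*(48 - 28) = 0*20 = 0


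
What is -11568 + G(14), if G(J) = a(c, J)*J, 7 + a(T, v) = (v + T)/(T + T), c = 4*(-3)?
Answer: -70003/6 ≈ -11667.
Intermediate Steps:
c = -12
a(T, v) = -7 + (T + v)/(2*T) (a(T, v) = -7 + (v + T)/(T + T) = -7 + (T + v)/((2*T)) = -7 + (T + v)*(1/(2*T)) = -7 + (T + v)/(2*T))
G(J) = J*(-13/2 - J/24) (G(J) = ((½)*(J - 13*(-12))/(-12))*J = ((½)*(-1/12)*(J + 156))*J = ((½)*(-1/12)*(156 + J))*J = (-13/2 - J/24)*J = J*(-13/2 - J/24))
-11568 + G(14) = -11568 - 1/24*14*(156 + 14) = -11568 - 1/24*14*170 = -11568 - 595/6 = -70003/6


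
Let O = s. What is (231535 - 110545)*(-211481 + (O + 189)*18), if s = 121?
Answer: -24911961990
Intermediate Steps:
O = 121
(231535 - 110545)*(-211481 + (O + 189)*18) = (231535 - 110545)*(-211481 + (121 + 189)*18) = 120990*(-211481 + 310*18) = 120990*(-211481 + 5580) = 120990*(-205901) = -24911961990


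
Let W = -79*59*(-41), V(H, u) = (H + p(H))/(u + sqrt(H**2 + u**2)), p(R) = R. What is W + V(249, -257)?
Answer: 47584663/249 + 10*sqrt(5122)/249 ≈ 1.9111e+5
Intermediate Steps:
V(H, u) = 2*H/(u + sqrt(H**2 + u**2)) (V(H, u) = (H + H)/(u + sqrt(H**2 + u**2)) = (2*H)/(u + sqrt(H**2 + u**2)) = 2*H/(u + sqrt(H**2 + u**2)))
W = 191101 (W = -4661*(-41) = 191101)
W + V(249, -257) = 191101 + 2*249/(-257 + sqrt(249**2 + (-257)**2)) = 191101 + 2*249/(-257 + sqrt(62001 + 66049)) = 191101 + 2*249/(-257 + sqrt(128050)) = 191101 + 2*249/(-257 + 5*sqrt(5122)) = 191101 + 498/(-257 + 5*sqrt(5122))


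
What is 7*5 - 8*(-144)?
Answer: 1187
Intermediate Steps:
7*5 - 8*(-144) = 35 + 1152 = 1187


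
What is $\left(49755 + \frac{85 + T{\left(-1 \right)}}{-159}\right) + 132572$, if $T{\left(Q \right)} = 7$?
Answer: $\frac{28989901}{159} \approx 1.8233 \cdot 10^{5}$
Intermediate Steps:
$\left(49755 + \frac{85 + T{\left(-1 \right)}}{-159}\right) + 132572 = \left(49755 + \frac{85 + 7}{-159}\right) + 132572 = \left(49755 + 92 \left(- \frac{1}{159}\right)\right) + 132572 = \left(49755 - \frac{92}{159}\right) + 132572 = \frac{7910953}{159} + 132572 = \frac{28989901}{159}$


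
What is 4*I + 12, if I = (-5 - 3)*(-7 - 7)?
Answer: 460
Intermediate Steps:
I = 112 (I = -8*(-14) = 112)
4*I + 12 = 4*112 + 12 = 448 + 12 = 460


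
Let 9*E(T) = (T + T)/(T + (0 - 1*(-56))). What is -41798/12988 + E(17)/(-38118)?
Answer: -261692435335/81316328922 ≈ -3.2182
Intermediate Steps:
E(T) = 2*T/(9*(56 + T)) (E(T) = ((T + T)/(T + (0 - 1*(-56))))/9 = ((2*T)/(T + (0 + 56)))/9 = ((2*T)/(T + 56))/9 = ((2*T)/(56 + T))/9 = (2*T/(56 + T))/9 = 2*T/(9*(56 + T)))
-41798/12988 + E(17)/(-38118) = -41798/12988 + ((2/9)*17/(56 + 17))/(-38118) = -41798*1/12988 + ((2/9)*17/73)*(-1/38118) = -20899/6494 + ((2/9)*17*(1/73))*(-1/38118) = -20899/6494 + (34/657)*(-1/38118) = -20899/6494 - 17/12521763 = -261692435335/81316328922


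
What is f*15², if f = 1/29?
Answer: 225/29 ≈ 7.7586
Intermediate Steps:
f = 1/29 ≈ 0.034483
f*15² = (1/29)*15² = (1/29)*225 = 225/29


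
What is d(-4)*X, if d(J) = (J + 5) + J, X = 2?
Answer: -6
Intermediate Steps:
d(J) = 5 + 2*J (d(J) = (5 + J) + J = 5 + 2*J)
d(-4)*X = (5 + 2*(-4))*2 = (5 - 8)*2 = -3*2 = -6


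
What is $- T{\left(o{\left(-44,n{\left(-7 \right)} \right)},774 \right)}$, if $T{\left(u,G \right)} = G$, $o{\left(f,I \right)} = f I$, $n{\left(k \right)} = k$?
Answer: $-774$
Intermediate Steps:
$o{\left(f,I \right)} = I f$
$- T{\left(o{\left(-44,n{\left(-7 \right)} \right)},774 \right)} = \left(-1\right) 774 = -774$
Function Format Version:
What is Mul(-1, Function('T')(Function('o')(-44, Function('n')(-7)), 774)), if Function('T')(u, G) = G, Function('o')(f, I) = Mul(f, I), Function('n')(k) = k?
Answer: -774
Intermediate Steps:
Function('o')(f, I) = Mul(I, f)
Mul(-1, Function('T')(Function('o')(-44, Function('n')(-7)), 774)) = Mul(-1, 774) = -774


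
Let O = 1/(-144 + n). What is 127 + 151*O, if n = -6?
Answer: 18899/150 ≈ 125.99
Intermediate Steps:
O = -1/150 (O = 1/(-144 - 6) = 1/(-150) = -1/150 ≈ -0.0066667)
127 + 151*O = 127 + 151*(-1/150) = 127 - 151/150 = 18899/150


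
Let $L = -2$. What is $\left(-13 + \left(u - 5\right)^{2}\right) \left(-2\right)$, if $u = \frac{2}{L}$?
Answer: $-46$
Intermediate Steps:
$u = -1$ ($u = \frac{2}{-2} = 2 \left(- \frac{1}{2}\right) = -1$)
$\left(-13 + \left(u - 5\right)^{2}\right) \left(-2\right) = \left(-13 + \left(-1 - 5\right)^{2}\right) \left(-2\right) = \left(-13 + \left(-6\right)^{2}\right) \left(-2\right) = \left(-13 + 36\right) \left(-2\right) = 23 \left(-2\right) = -46$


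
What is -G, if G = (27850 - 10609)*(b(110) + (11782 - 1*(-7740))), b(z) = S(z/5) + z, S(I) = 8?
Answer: -338613240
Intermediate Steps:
b(z) = 8 + z
G = 338613240 (G = (27850 - 10609)*((8 + 110) + (11782 - 1*(-7740))) = 17241*(118 + (11782 + 7740)) = 17241*(118 + 19522) = 17241*19640 = 338613240)
-G = -1*338613240 = -338613240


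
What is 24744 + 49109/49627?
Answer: 1228019597/49627 ≈ 24745.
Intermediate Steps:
24744 + 49109/49627 = 1228019597/49627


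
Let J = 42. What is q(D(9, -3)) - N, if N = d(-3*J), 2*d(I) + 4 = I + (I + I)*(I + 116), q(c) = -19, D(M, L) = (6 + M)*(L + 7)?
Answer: -1214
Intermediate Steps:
D(M, L) = (6 + M)*(7 + L)
d(I) = -2 + I/2 + I*(116 + I) (d(I) = -2 + (I + (I + I)*(I + 116))/2 = -2 + (I + (2*I)*(116 + I))/2 = -2 + (I + 2*I*(116 + I))/2 = -2 + (I/2 + I*(116 + I)) = -2 + I/2 + I*(116 + I))
N = 1195 (N = -2 + (-3*42)**2 + 233*(-3*42)/2 = -2 + (-126)**2 + (233/2)*(-126) = -2 + 15876 - 14679 = 1195)
q(D(9, -3)) - N = -19 - 1*1195 = -19 - 1195 = -1214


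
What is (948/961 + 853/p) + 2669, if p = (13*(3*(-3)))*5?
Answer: 1500206612/562185 ≈ 2668.5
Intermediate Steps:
p = -585 (p = (13*(-9))*5 = -117*5 = -585)
(948/961 + 853/p) + 2669 = (948/961 + 853/(-585)) + 2669 = (948*(1/961) + 853*(-1/585)) + 2669 = (948/961 - 853/585) + 2669 = -265153/562185 + 2669 = 1500206612/562185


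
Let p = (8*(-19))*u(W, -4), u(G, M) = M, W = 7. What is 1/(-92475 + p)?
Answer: -1/91867 ≈ -1.0885e-5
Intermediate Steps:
p = 608 (p = (8*(-19))*(-4) = -152*(-4) = 608)
1/(-92475 + p) = 1/(-92475 + 608) = 1/(-91867) = -1/91867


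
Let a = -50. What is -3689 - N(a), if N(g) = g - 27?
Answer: -3612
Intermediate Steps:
N(g) = -27 + g
-3689 - N(a) = -3689 - (-27 - 50) = -3689 - 1*(-77) = -3689 + 77 = -3612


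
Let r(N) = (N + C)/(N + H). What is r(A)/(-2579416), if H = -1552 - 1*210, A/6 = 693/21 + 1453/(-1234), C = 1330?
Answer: 938417/2500349161352 ≈ 3.7531e-7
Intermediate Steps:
A = 117807/617 (A = 6*(693/21 + 1453/(-1234)) = 6*(693*(1/21) + 1453*(-1/1234)) = 6*(33 - 1453/1234) = 6*(39269/1234) = 117807/617 ≈ 190.94)
H = -1762 (H = -1552 - 210 = -1762)
r(N) = (1330 + N)/(-1762 + N) (r(N) = (N + 1330)/(N - 1762) = (1330 + N)/(-1762 + N))
r(A)/(-2579416) = ((1330 + 117807/617)/(-1762 + 117807/617))/(-2579416) = ((938417/617)/(-969347/617))*(-1/2579416) = -617/969347*938417/617*(-1/2579416) = -938417/969347*(-1/2579416) = 938417/2500349161352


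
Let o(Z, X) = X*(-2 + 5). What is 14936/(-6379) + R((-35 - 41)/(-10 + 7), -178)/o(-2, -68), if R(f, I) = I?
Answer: -955741/650658 ≈ -1.4689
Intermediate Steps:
o(Z, X) = 3*X (o(Z, X) = X*3 = 3*X)
14936/(-6379) + R((-35 - 41)/(-10 + 7), -178)/o(-2, -68) = 14936/(-6379) - 178/(3*(-68)) = 14936*(-1/6379) - 178/(-204) = -14936/6379 - 178*(-1/204) = -14936/6379 + 89/102 = -955741/650658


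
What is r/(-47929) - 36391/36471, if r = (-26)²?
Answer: -1768838635/1748018559 ≈ -1.0119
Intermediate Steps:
r = 676
r/(-47929) - 36391/36471 = 676/(-47929) - 36391/36471 = 676*(-1/47929) - 36391*1/36471 = -676/47929 - 36391/36471 = -1768838635/1748018559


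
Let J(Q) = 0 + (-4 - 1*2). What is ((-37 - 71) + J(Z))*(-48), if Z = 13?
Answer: 5472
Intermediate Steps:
J(Q) = -6 (J(Q) = 0 + (-4 - 2) = 0 - 6 = -6)
((-37 - 71) + J(Z))*(-48) = ((-37 - 71) - 6)*(-48) = (-108 - 6)*(-48) = -114*(-48) = 5472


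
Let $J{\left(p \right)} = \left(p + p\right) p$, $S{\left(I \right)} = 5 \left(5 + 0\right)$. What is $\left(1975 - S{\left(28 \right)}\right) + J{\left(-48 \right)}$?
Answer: $6558$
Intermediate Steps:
$S{\left(I \right)} = 25$ ($S{\left(I \right)} = 5 \cdot 5 = 25$)
$J{\left(p \right)} = 2 p^{2}$ ($J{\left(p \right)} = 2 p p = 2 p^{2}$)
$\left(1975 - S{\left(28 \right)}\right) + J{\left(-48 \right)} = \left(1975 - 25\right) + 2 \left(-48\right)^{2} = \left(1975 - 25\right) + 2 \cdot 2304 = 1950 + 4608 = 6558$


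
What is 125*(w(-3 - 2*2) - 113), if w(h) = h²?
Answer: -8000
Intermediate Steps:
125*(w(-3 - 2*2) - 113) = 125*((-3 - 2*2)² - 113) = 125*((-3 - 4)² - 113) = 125*((-7)² - 113) = 125*(49 - 113) = 125*(-64) = -8000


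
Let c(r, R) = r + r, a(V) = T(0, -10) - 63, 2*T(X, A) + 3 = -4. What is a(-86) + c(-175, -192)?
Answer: -833/2 ≈ -416.50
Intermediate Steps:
T(X, A) = -7/2 (T(X, A) = -3/2 + (½)*(-4) = -3/2 - 2 = -7/2)
a(V) = -133/2 (a(V) = -7/2 - 63 = -133/2)
c(r, R) = 2*r
a(-86) + c(-175, -192) = -133/2 + 2*(-175) = -133/2 - 350 = -833/2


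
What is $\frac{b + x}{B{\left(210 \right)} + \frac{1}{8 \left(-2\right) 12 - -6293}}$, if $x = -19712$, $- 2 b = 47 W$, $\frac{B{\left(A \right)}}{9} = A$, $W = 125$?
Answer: $- \frac{276369199}{23061782} \approx -11.984$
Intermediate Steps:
$B{\left(A \right)} = 9 A$
$b = - \frac{5875}{2}$ ($b = - \frac{47 \cdot 125}{2} = \left(- \frac{1}{2}\right) 5875 = - \frac{5875}{2} \approx -2937.5$)
$\frac{b + x}{B{\left(210 \right)} + \frac{1}{8 \left(-2\right) 12 - -6293}} = \frac{- \frac{5875}{2} - 19712}{9 \cdot 210 + \frac{1}{8 \left(-2\right) 12 - -6293}} = - \frac{45299}{2 \left(1890 + \frac{1}{\left(-16\right) 12 + 6293}\right)} = - \frac{45299}{2 \left(1890 + \frac{1}{-192 + 6293}\right)} = - \frac{45299}{2 \left(1890 + \frac{1}{6101}\right)} = - \frac{45299}{2 \cdot \frac{11530891}{6101}} = \left(- \frac{45299}{2}\right) \frac{6101}{11530891} = - \frac{276369199}{23061782}$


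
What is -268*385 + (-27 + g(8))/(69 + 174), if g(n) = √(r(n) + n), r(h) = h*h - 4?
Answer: -928621/9 + 2*√17/243 ≈ -1.0318e+5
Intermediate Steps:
r(h) = -4 + h² (r(h) = h² - 4 = -4 + h²)
g(n) = √(-4 + n + n²) (g(n) = √((-4 + n²) + n) = √(-4 + n + n²))
-268*385 + (-27 + g(8))/(69 + 174) = -268*385 + (-27 + √(-4 + 8 + 8²))/(69 + 174) = -103180 + (-27 + √(-4 + 8 + 64))/243 = -103180 + (-27 + √68)*(1/243) = -103180 + (-27 + 2*√17)*(1/243) = -103180 + (-⅑ + 2*√17/243) = -928621/9 + 2*√17/243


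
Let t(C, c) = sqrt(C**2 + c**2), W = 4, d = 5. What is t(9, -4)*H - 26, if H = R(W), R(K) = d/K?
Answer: -26 + 5*sqrt(97)/4 ≈ -13.689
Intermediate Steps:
R(K) = 5/K
H = 5/4 ≈ 1.2500
t(9, -4)*H - 26 = sqrt(9**2 + (-4)**2)*(5/4) - 26 = sqrt(81 + 16)*(5/4) - 26 = sqrt(97)*(5/4) - 26 = 5*sqrt(97)/4 - 26 = -26 + 5*sqrt(97)/4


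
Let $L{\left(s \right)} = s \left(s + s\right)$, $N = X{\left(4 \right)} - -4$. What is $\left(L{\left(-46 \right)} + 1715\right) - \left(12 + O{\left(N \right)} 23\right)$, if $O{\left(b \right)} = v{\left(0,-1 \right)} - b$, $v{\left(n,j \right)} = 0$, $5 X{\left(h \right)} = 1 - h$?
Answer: $\frac{30066}{5} \approx 6013.2$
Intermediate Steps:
$X{\left(h \right)} = \frac{1}{5} - \frac{h}{5}$ ($X{\left(h \right)} = \frac{1 - h}{5} = \frac{1}{5} - \frac{h}{5}$)
$N = \frac{17}{5}$ ($N = \left(\frac{1}{5} - \frac{4}{5}\right) - -4 = \left(\frac{1}{5} - \frac{4}{5}\right) + 4 = - \frac{3}{5} + 4 = \frac{17}{5} \approx 3.4$)
$L{\left(s \right)} = 2 s^{2}$ ($L{\left(s \right)} = s 2 s = 2 s^{2}$)
$O{\left(b \right)} = - b$ ($O{\left(b \right)} = 0 - b = - b$)
$\left(L{\left(-46 \right)} + 1715\right) - \left(12 + O{\left(N \right)} 23\right) = \left(2 \left(-46\right)^{2} + 1715\right) - \left(12 + \left(-1\right) \frac{17}{5} \cdot 23\right) = \left(2 \cdot 2116 + 1715\right) - \left(12 - \frac{391}{5}\right) = \left(4232 + 1715\right) - \left(12 - \frac{391}{5}\right) = 5947 - - \frac{331}{5} = 5947 + \frac{331}{5} = \frac{30066}{5}$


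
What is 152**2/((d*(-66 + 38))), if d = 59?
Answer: -5776/413 ≈ -13.985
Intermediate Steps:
152**2/((d*(-66 + 38))) = 152**2/((59*(-66 + 38))) = 23104/((59*(-28))) = 23104/(-1652) = 23104*(-1/1652) = -5776/413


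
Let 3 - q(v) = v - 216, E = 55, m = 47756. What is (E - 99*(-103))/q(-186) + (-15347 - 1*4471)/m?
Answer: 240784111/9670590 ≈ 24.899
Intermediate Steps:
q(v) = 219 - v (q(v) = 3 - (v - 216) = 3 - (-216 + v) = 3 + (216 - v) = 219 - v)
(E - 99*(-103))/q(-186) + (-15347 - 1*4471)/m = (55 - 99*(-103))/(219 - 1*(-186)) + (-15347 - 1*4471)/47756 = (55 + 10197)/(219 + 186) + (-15347 - 4471)*(1/47756) = 10252/405 - 19818*1/47756 = 10252*(1/405) - 9909/23878 = 10252/405 - 9909/23878 = 240784111/9670590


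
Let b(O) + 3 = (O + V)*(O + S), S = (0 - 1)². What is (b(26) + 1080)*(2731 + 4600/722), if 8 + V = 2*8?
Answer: 103760055/19 ≈ 5.4611e+6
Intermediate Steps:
V = 8 (V = -8 + 2*8 = -8 + 16 = 8)
S = 1 (S = (-1)² = 1)
b(O) = -3 + (1 + O)*(8 + O) (b(O) = -3 + (O + 8)*(O + 1) = -3 + (8 + O)*(1 + O) = -3 + (1 + O)*(8 + O))
(b(26) + 1080)*(2731 + 4600/722) = ((5 + 26² + 9*26) + 1080)*(2731 + 4600/722) = ((5 + 676 + 234) + 1080)*(2731 + 4600*(1/722)) = (915 + 1080)*(2731 + 2300/361) = 1995*(988191/361) = 103760055/19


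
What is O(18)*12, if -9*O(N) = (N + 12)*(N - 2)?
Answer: -640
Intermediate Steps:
O(N) = -(-2 + N)*(12 + N)/9 (O(N) = -(N + 12)*(N - 2)/9 = -(12 + N)*(-2 + N)/9 = -(-2 + N)*(12 + N)/9)
O(18)*12 = (8/3 - 10/9*18 - 1/9*18**2)*12 = (8/3 - 20 - 1/9*324)*12 = (8/3 - 20 - 36)*12 = -160/3*12 = -640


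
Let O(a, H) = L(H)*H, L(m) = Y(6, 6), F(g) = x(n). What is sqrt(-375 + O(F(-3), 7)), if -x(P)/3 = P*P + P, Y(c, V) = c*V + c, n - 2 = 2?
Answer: 9*I ≈ 9.0*I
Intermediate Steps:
n = 4 (n = 2 + 2 = 4)
Y(c, V) = c + V*c (Y(c, V) = V*c + c = c + V*c)
x(P) = -3*P - 3*P**2 (x(P) = -3*(P*P + P) = -3*(P**2 + P) = -3*(P + P**2) = -3*P - 3*P**2)
F(g) = -60 (F(g) = -3*4*(1 + 4) = -3*4*5 = -60)
L(m) = 42 (L(m) = 6*(1 + 6) = 6*7 = 42)
O(a, H) = 42*H
sqrt(-375 + O(F(-3), 7)) = sqrt(-375 + 42*7) = sqrt(-375 + 294) = sqrt(-81) = 9*I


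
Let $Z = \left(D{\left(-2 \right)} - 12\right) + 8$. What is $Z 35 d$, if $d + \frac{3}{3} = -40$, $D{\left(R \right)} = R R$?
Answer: $0$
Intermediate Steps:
$D{\left(R \right)} = R^{2}$
$Z = 0$ ($Z = \left(\left(-2\right)^{2} - 12\right) + 8 = \left(4 - 12\right) + 8 = -8 + 8 = 0$)
$d = -41$ ($d = -1 - 40 = -41$)
$Z 35 d = 0 \cdot 35 \left(-41\right) = 0 \left(-41\right) = 0$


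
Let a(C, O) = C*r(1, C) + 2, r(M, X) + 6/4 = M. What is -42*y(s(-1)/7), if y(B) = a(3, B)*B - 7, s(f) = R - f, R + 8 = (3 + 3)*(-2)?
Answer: 351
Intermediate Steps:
r(M, X) = -3/2 + M
a(C, O) = 2 - C/2 (a(C, O) = C*(-3/2 + 1) + 2 = C*(-½) + 2 = -C/2 + 2 = 2 - C/2)
R = -20 (R = -8 + (3 + 3)*(-2) = -8 + 6*(-2) = -8 - 12 = -20)
s(f) = -20 - f
y(B) = -7 + B/2 (y(B) = (2 - ½*3)*B - 7 = (2 - 3/2)*B - 7 = B/2 - 7 = -7 + B/2)
-42*y(s(-1)/7) = -42*(-7 + ((-20 - 1*(-1))/7)/2) = -42*(-7 + ((-20 + 1)*(⅐))/2) = -42*(-7 + (-19*⅐)/2) = -42*(-7 + (½)*(-19/7)) = -42*(-7 - 19/14) = -42*(-117/14) = 351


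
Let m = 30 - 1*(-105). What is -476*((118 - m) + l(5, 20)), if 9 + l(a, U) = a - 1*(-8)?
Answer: 6188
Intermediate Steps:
l(a, U) = -1 + a (l(a, U) = -9 + (a - 1*(-8)) = -9 + (a + 8) = -9 + (8 + a) = -1 + a)
m = 135 (m = 30 + 105 = 135)
-476*((118 - m) + l(5, 20)) = -476*((118 - 1*135) + (-1 + 5)) = -476*((118 - 135) + 4) = -476*(-17 + 4) = -476*(-13) = 6188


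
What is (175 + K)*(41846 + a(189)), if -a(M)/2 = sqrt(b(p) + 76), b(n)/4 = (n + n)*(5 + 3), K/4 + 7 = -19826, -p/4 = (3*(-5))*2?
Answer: -3312403822 + 316628*sqrt(1939) ≈ -3.2985e+9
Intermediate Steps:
p = 120 (p = -4*3*(-5)*2 = -(-60)*2 = -4*(-30) = 120)
K = -79332 (K = -28 + 4*(-19826) = -28 - 79304 = -79332)
b(n) = 64*n (b(n) = 4*((n + n)*(5 + 3)) = 4*((2*n)*8) = 4*(16*n) = 64*n)
a(M) = -4*sqrt(1939) (a(M) = -2*sqrt(64*120 + 76) = -2*sqrt(7680 + 76) = -4*sqrt(1939))
(175 + K)*(41846 + a(189)) = (175 - 79332)*(41846 - 4*sqrt(1939)) = -79157*(41846 - 4*sqrt(1939)) = -3312403822 + 316628*sqrt(1939)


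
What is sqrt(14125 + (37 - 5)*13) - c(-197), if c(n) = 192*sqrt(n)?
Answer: sqrt(14541) - 192*I*sqrt(197) ≈ 120.59 - 2694.8*I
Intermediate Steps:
sqrt(14125 + (37 - 5)*13) - c(-197) = sqrt(14125 + (37 - 5)*13) - 192*sqrt(-197) = sqrt(14125 + 32*13) - 192*I*sqrt(197) = sqrt(14125 + 416) - 192*I*sqrt(197) = sqrt(14541) - 192*I*sqrt(197)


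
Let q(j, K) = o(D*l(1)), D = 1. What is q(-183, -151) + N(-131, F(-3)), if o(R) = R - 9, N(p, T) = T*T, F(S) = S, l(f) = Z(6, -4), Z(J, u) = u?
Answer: -4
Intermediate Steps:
l(f) = -4
N(p, T) = T**2
o(R) = -9 + R
q(j, K) = -13 (q(j, K) = -9 + 1*(-4) = -9 - 4 = -13)
q(-183, -151) + N(-131, F(-3)) = -13 + (-3)**2 = -13 + 9 = -4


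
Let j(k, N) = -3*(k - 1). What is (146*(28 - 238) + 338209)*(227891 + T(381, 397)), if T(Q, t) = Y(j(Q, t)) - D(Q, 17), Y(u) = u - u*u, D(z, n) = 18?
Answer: -329959172983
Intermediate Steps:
j(k, N) = 3 - 3*k (j(k, N) = -3*(-1 + k) = 3 - 3*k)
Y(u) = u - u²
T(Q, t) = -18 + (-2 + 3*Q)*(3 - 3*Q) (T(Q, t) = (3 - 3*Q)*(1 - (3 - 3*Q)) - 1*18 = (3 - 3*Q)*(1 + (-3 + 3*Q)) - 18 = (3 - 3*Q)*(-2 + 3*Q) - 18 = (-2 + 3*Q)*(3 - 3*Q) - 18 = -18 + (-2 + 3*Q)*(3 - 3*Q))
(146*(28 - 238) + 338209)*(227891 + T(381, 397)) = (146*(28 - 238) + 338209)*(227891 + (-24 - 9*381² + 15*381)) = (146*(-210) + 338209)*(227891 + (-24 - 9*145161 + 5715)) = (-30660 + 338209)*(227891 + (-24 - 1306449 + 5715)) = 307549*(227891 - 1300758) = 307549*(-1072867) = -329959172983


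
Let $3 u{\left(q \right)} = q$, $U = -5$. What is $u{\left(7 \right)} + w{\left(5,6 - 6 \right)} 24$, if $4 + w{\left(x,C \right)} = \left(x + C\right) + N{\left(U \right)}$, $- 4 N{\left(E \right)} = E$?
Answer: $\frac{169}{3} \approx 56.333$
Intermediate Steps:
$u{\left(q \right)} = \frac{q}{3}$
$N{\left(E \right)} = - \frac{E}{4}$
$w{\left(x,C \right)} = - \frac{11}{4} + C + x$ ($w{\left(x,C \right)} = -4 - \left(- \frac{5}{4} - C - x\right) = -4 + \left(\left(C + x\right) + \frac{5}{4}\right) = -4 + \left(\frac{5}{4} + C + x\right) = - \frac{11}{4} + C + x$)
$u{\left(7 \right)} + w{\left(5,6 - 6 \right)} 24 = \frac{1}{3} \cdot 7 + \left(- \frac{11}{4} + \left(6 - 6\right) + 5\right) 24 = \frac{7}{3} + \left(- \frac{11}{4} + \left(6 - 6\right) + 5\right) 24 = \frac{7}{3} + \left(- \frac{11}{4} + 0 + 5\right) 24 = \frac{7}{3} + \frac{9}{4} \cdot 24 = \frac{7}{3} + 54 = \frac{169}{3}$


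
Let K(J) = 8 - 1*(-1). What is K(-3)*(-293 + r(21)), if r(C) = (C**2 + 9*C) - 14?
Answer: 2907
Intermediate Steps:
r(C) = -14 + C**2 + 9*C
K(J) = 9 (K(J) = 8 + 1 = 9)
K(-3)*(-293 + r(21)) = 9*(-293 + (-14 + 21**2 + 9*21)) = 9*(-293 + (-14 + 441 + 189)) = 9*(-293 + 616) = 9*323 = 2907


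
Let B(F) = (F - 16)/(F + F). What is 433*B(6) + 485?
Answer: 745/6 ≈ 124.17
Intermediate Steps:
B(F) = (-16 + F)/(2*F) (B(F) = (-16 + F)/((2*F)) = (-16 + F)*(1/(2*F)) = (-16 + F)/(2*F))
433*B(6) + 485 = 433*((½)*(-16 + 6)/6) + 485 = 433*((½)*(⅙)*(-10)) + 485 = 433*(-⅚) + 485 = -2165/6 + 485 = 745/6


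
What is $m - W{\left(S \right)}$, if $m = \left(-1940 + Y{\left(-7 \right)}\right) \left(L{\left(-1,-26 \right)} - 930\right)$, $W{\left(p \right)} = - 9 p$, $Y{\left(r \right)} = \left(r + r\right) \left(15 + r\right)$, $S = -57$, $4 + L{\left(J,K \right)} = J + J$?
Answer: $1920159$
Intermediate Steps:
$L{\left(J,K \right)} = -4 + 2 J$ ($L{\left(J,K \right)} = -4 + \left(J + J\right) = -4 + 2 J$)
$Y{\left(r \right)} = 2 r \left(15 + r\right)$
$m = 1920672$ ($m = \left(-1940 + 2 \left(-7\right) \left(15 - 7\right)\right) \left(\left(-4 + 2 \left(-1\right)\right) - 930\right) = \left(-1940 + 2 \left(-7\right) 8\right) \left(\left(-4 - 2\right) - 930\right) = \left(-1940 - 112\right) \left(-6 - 930\right) = \left(-2052\right) \left(-936\right) = 1920672$)
$m - W{\left(S \right)} = 1920672 - \left(-9\right) \left(-57\right) = 1920672 - 513 = 1920159$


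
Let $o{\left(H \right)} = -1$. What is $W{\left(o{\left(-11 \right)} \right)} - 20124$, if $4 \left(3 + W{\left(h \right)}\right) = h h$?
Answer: $- \frac{80507}{4} \approx -20127.0$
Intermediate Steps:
$W{\left(h \right)} = -3 + \frac{h^{2}}{4}$ ($W{\left(h \right)} = -3 + \frac{h h}{4} = -3 + \frac{h^{2}}{4}$)
$W{\left(o{\left(-11 \right)} \right)} - 20124 = \left(-3 + \frac{\left(-1\right)^{2}}{4}\right) - 20124 = \left(-3 + \frac{1}{4} \cdot 1\right) - 20124 = \left(-3 + \frac{1}{4}\right) - 20124 = - \frac{11}{4} - 20124 = - \frac{80507}{4}$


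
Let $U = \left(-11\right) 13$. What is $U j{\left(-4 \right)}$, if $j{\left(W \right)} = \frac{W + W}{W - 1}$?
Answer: $- \frac{1144}{5} \approx -228.8$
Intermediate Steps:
$j{\left(W \right)} = \frac{2 W}{-1 + W}$
$U = -143$
$U j{\left(-4 \right)} = - 143 \cdot 2 \left(-4\right) \frac{1}{-1 - 4} = - 143 \cdot 2 \left(-4\right) \frac{1}{-5} = - 143 \cdot 2 \left(-4\right) \left(- \frac{1}{5}\right) = \left(-143\right) \frac{8}{5} = - \frac{1144}{5}$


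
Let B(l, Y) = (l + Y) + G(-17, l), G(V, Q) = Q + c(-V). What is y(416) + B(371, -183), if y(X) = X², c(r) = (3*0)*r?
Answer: 173615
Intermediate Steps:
c(r) = 0 (c(r) = 0*r = 0)
G(V, Q) = Q (G(V, Q) = Q + 0 = Q)
B(l, Y) = Y + 2*l (B(l, Y) = (l + Y) + l = (Y + l) + l = Y + 2*l)
y(416) + B(371, -183) = 416² + (-183 + 2*371) = 173056 + (-183 + 742) = 173056 + 559 = 173615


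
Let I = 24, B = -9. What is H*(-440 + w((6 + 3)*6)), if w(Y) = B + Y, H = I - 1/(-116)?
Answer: -1100075/116 ≈ -9483.4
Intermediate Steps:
H = 2785/116 (H = 24 - 1/(-116) = 24 - 1*(-1/116) = 24 + 1/116 = 2785/116 ≈ 24.009)
w(Y) = -9 + Y
H*(-440 + w((6 + 3)*6)) = 2785*(-440 + (-9 + (6 + 3)*6))/116 = 2785*(-440 + (-9 + 9*6))/116 = 2785*(-440 + (-9 + 54))/116 = 2785*(-440 + 45)/116 = (2785/116)*(-395) = -1100075/116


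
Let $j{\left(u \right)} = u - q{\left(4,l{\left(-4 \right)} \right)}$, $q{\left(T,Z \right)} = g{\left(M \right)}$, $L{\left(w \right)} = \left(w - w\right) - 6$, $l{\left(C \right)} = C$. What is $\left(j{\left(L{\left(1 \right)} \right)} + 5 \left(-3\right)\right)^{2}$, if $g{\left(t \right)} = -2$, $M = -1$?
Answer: $361$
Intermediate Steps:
$L{\left(w \right)} = -6$ ($L{\left(w \right)} = 0 - 6 = -6$)
$q{\left(T,Z \right)} = -2$
$j{\left(u \right)} = 2 + u$ ($j{\left(u \right)} = u - -2 = u + 2 = 2 + u$)
$\left(j{\left(L{\left(1 \right)} \right)} + 5 \left(-3\right)\right)^{2} = \left(\left(2 - 6\right) + 5 \left(-3\right)\right)^{2} = \left(-4 - 15\right)^{2} = \left(-19\right)^{2} = 361$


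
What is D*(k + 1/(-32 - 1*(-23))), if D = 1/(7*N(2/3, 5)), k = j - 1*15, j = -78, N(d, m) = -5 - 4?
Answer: 838/567 ≈ 1.4780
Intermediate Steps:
N(d, m) = -9
k = -93 (k = -78 - 1*15 = -78 - 15 = -93)
D = -1/63 (D = 1/(7*(-9)) = 1/(-63) = -1/63 ≈ -0.015873)
D*(k + 1/(-32 - 1*(-23))) = -(-93 + 1/(-32 - 1*(-23)))/63 = -(-93 + 1/(-32 + 23))/63 = -(-93 + 1/(-9))/63 = -(-93 - 1/9)/63 = -1/63*(-838/9) = 838/567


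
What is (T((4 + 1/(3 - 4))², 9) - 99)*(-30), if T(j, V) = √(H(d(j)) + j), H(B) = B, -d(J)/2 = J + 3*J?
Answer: 2970 - 90*I*√7 ≈ 2970.0 - 238.12*I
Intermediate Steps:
d(J) = -8*J (d(J) = -2*(J + 3*J) = -8*J)
T(j, V) = √7*√(-j) (T(j, V) = √(-8*j + j) = √(-7*j) = √7*√(-j))
(T((4 + 1/(3 - 4))², 9) - 99)*(-30) = (√7*√(-(4 + 1/(3 - 4))²) - 99)*(-30) = (√7*√(-(4 + 1/(-1))²) - 99)*(-30) = (√7*√(-(4 - 1)²) - 99)*(-30) = (√7*√(-1*3²) - 99)*(-30) = (√7*√(-1*9) - 99)*(-30) = (√7*√(-9) - 99)*(-30) = (√7*(3*I) - 99)*(-30) = (3*I*√7 - 99)*(-30) = (-99 + 3*I*√7)*(-30) = 2970 - 90*I*√7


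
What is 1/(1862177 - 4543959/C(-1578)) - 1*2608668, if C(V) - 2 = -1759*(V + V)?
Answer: -3852516688443349114/1476813718129 ≈ -2.6087e+6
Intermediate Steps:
C(V) = 2 - 3518*V (C(V) = 2 - 1759*(V + V) = 2 - 3518*V)
1/(1862177 - 4543959/C(-1578)) - 1*2608668 = 1/(1862177 - 4543959/(2 - 3518*(-1578))) - 1*2608668 = 1/(1862177 - 4543959/(2 + 5551404)) - 2608668 = 1/(1862177 - 4543959/5551406) - 2608668 = 1/(1862177 - 4543959*1/5551406) - 2608668 = 1/(1862177 - 649137/793058) - 2608668 = 1/(1476813718129/793058) - 2608668 = 793058/1476813718129 - 2608668 = -3852516688443349114/1476813718129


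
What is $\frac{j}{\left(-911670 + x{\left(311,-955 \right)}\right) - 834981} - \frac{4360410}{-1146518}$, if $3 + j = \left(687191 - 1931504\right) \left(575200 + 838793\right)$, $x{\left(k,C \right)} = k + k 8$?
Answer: $\frac{84052023001660414}{83306571139} \approx 1.0089 \cdot 10^{6}$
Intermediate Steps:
$x{\left(k,C \right)} = 9 k$ ($x{\left(k,C \right)} = k + 8 k = 9 k$)
$j = -1759449871812$ ($j = -3 + \left(687191 - 1931504\right) \left(575200 + 838793\right) = -3 - 1759449871809 = -1759449871812$)
$\frac{j}{\left(-911670 + x{\left(311,-955 \right)}\right) - 834981} - \frac{4360410}{-1146518} = - \frac{1759449871812}{\left(-911670 + 9 \cdot 311\right) - 834981} - \frac{4360410}{-1146518} = - \frac{1759449871812}{\left(-911670 + 2799\right) - 834981} - - \frac{2180205}{573259} = - \frac{1759449871812}{-908871 - 834981} + \frac{2180205}{573259} = - \frac{1759449871812}{-1743852} + \frac{2180205}{573259} = \left(-1759449871812\right) \left(- \frac{1}{1743852}\right) + \frac{2180205}{573259} = \frac{146620822651}{145321} + \frac{2180205}{573259} = \frac{84052023001660414}{83306571139}$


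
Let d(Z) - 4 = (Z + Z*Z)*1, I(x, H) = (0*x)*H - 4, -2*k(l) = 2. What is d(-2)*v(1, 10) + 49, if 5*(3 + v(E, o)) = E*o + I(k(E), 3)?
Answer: 191/5 ≈ 38.200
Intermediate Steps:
k(l) = -1 (k(l) = -1/2*2 = -1)
I(x, H) = -4 (I(x, H) = 0*H - 4 = 0 - 4 = -4)
v(E, o) = -19/5 + E*o/5 (v(E, o) = -3 + (E*o - 4)/5 = -3 + (-4 + E*o)/5 = -3 + (-4/5 + E*o/5) = -19/5 + E*o/5)
d(Z) = 4 + Z + Z**2 (d(Z) = 4 + (Z + Z*Z)*1 = 4 + (Z + Z**2)*1 = 4 + (Z + Z**2) = 4 + Z + Z**2)
d(-2)*v(1, 10) + 49 = (4 - 2 + (-2)**2)*(-19/5 + (1/5)*1*10) + 49 = (4 - 2 + 4)*(-19/5 + 2) + 49 = 6*(-9/5) + 49 = -54/5 + 49 = 191/5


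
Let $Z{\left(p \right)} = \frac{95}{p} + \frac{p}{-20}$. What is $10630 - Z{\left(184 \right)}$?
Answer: $\frac{9787589}{920} \approx 10639.0$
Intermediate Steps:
$Z{\left(p \right)} = \frac{95}{p} - \frac{p}{20}$ ($Z{\left(p \right)} = \frac{95}{p} + p \left(- \frac{1}{20}\right) = \frac{95}{p} - \frac{p}{20}$)
$10630 - Z{\left(184 \right)} = 10630 - \left(\frac{95}{184} - \frac{46}{5}\right) = 10630 - - \frac{7989}{920} = 10630 + \frac{7989}{920} = \frac{9787589}{920}$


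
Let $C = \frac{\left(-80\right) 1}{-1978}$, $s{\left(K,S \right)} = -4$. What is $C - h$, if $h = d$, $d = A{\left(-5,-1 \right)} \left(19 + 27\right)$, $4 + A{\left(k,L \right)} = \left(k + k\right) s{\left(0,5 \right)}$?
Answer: $- \frac{1637744}{989} \approx -1656.0$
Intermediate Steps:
$A{\left(k,L \right)} = -4 - 8 k$ ($A{\left(k,L \right)} = -4 + \left(k + k\right) \left(-4\right) = -4 + 2 k \left(-4\right) = -4 - 8 k$)
$d = 1656$ ($d = \left(-4 - -40\right) \left(19 + 27\right) = \left(-4 + 40\right) 46 = 36 \cdot 46 = 1656$)
$h = 1656$
$C = \frac{40}{989}$ ($C = \left(-80\right) \left(- \frac{1}{1978}\right) = \frac{40}{989} \approx 0.040445$)
$C - h = \frac{40}{989} - 1656 = - \frac{1637744}{989}$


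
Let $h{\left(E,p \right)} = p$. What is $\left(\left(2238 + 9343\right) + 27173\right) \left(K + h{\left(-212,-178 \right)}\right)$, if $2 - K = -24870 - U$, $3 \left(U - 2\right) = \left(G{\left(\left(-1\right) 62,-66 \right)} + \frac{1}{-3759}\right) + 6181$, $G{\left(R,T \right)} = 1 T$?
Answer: $\frac{1298186125256}{1253} \approx 1.0361 \cdot 10^{9}$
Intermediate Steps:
$G{\left(R,T \right)} = T$
$U = \frac{23008838}{11277}$ ($U = 2 + \frac{\left(-66 + \frac{1}{-3759}\right) + 6181}{3} = 2 + \frac{\left(-66 - \frac{1}{3759}\right) + 6181}{3} = 2 + \frac{- \frac{248095}{3759} + 6181}{3} = 2 + \frac{1}{3} \cdot \frac{22986284}{3759} = 2 + \frac{22986284}{11277} = \frac{23008838}{11277} \approx 2040.3$)
$K = \frac{303490382}{11277}$ ($K = 2 - \left(-24870 - \frac{23008838}{11277}\right) = 2 - - \frac{303467828}{11277} = 2 + \frac{303467828}{11277} = \frac{303490382}{11277} \approx 26912.0$)
$\left(\left(2238 + 9343\right) + 27173\right) \left(K + h{\left(-212,-178 \right)}\right) = \left(\left(2238 + 9343\right) + 27173\right) \left(\frac{303490382}{11277} - 178\right) = \left(11581 + 27173\right) \frac{301483076}{11277} = 38754 \cdot \frac{301483076}{11277} = \frac{1298186125256}{1253}$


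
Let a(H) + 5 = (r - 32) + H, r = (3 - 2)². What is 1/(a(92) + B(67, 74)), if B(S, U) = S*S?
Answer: 1/4545 ≈ 0.00022002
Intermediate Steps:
r = 1 (r = 1² = 1)
a(H) = -36 + H (a(H) = -5 + ((1 - 32) + H) = -5 + (-31 + H) = -36 + H)
B(S, U) = S²
1/(a(92) + B(67, 74)) = 1/((-36 + 92) + 67²) = 1/(56 + 4489) = 1/4545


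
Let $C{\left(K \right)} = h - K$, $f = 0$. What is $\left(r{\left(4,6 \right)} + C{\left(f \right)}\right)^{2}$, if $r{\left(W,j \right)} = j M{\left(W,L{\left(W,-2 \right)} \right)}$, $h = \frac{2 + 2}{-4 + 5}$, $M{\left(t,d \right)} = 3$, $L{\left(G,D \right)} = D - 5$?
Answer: $484$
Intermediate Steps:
$L{\left(G,D \right)} = -5 + D$ ($L{\left(G,D \right)} = D - 5 = -5 + D$)
$h = 4$ ($h = \frac{4}{1} = 4 \cdot 1 = 4$)
$r{\left(W,j \right)} = 3 j$ ($r{\left(W,j \right)} = j 3 = 3 j$)
$C{\left(K \right)} = 4 - K$
$\left(r{\left(4,6 \right)} + C{\left(f \right)}\right)^{2} = \left(3 \cdot 6 + \left(4 - 0\right)\right)^{2} = \left(18 + \left(4 + 0\right)\right)^{2} = \left(18 + 4\right)^{2} = 22^{2} = 484$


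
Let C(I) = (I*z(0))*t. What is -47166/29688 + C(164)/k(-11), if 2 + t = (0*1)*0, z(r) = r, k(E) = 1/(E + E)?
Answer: -7861/4948 ≈ -1.5887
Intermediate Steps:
k(E) = 1/(2*E)
t = -2 (t = -2 + (0*1)*0 = -2 + 0*0 = -2 + 0 = -2)
C(I) = 0 (C(I) = (I*0)*(-2) = 0*(-2) = 0)
-47166/29688 + C(164)/k(-11) = -47166/29688 + 0/(((½)/(-11))) = -47166*1/29688 + 0/(((½)*(-1/11))) = -7861/4948 + 0/(-1/22) = -7861/4948 + 0*(-22) = -7861/4948 + 0 = -7861/4948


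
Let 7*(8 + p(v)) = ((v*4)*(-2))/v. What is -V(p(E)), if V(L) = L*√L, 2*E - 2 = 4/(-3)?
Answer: 512*I*√7/49 ≈ 27.645*I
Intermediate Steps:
E = ⅓ (E = 1 + (4/(-3))/2 = 1 + (4*(-⅓))/2 = 1 + (½)*(-4/3) = 1 - ⅔ = ⅓ ≈ 0.33333)
p(v) = -64/7 (p(v) = -8 + (((v*4)*(-2))/v)/7 = -8 + (((4*v)*(-2))/v)/7 = -8 + ((-8*v)/v)/7 = -8 + (⅐)*(-8) = -8 - 8/7 = -64/7)
V(L) = L^(3/2)
-V(p(E)) = -(-64/7)^(3/2) = -(-512)*I*√7/49 = 512*I*√7/49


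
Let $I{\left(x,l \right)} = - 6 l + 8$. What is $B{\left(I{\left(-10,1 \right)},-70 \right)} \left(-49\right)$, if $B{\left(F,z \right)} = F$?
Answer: $-98$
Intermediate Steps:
$I{\left(x,l \right)} = 8 - 6 l$
$B{\left(I{\left(-10,1 \right)},-70 \right)} \left(-49\right) = \left(8 - 6\right) \left(-49\right) = 2 \left(-49\right) = -98$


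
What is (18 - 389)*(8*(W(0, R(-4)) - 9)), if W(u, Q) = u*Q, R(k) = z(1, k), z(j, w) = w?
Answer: 26712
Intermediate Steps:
R(k) = k
W(u, Q) = Q*u
(18 - 389)*(8*(W(0, R(-4)) - 9)) = (18 - 389)*(8*(-4*0 - 9)) = -2968*(0 - 9) = -2968*(-9) = -371*(-72) = 26712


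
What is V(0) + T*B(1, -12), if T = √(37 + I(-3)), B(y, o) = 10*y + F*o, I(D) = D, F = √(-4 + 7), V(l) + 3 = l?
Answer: -3 - 12*√102 + 10*√34 ≈ -65.885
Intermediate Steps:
V(l) = -3 + l
F = √3 ≈ 1.7320
B(y, o) = 10*y + o*√3 (B(y, o) = 10*y + √3*o = 10*y + o*√3)
T = √34 (T = √(37 - 3) = √34 ≈ 5.8309)
V(0) + T*B(1, -12) = (-3 + 0) + √34*(10*1 - 12*√3) = -3 + √34*(10 - 12*√3)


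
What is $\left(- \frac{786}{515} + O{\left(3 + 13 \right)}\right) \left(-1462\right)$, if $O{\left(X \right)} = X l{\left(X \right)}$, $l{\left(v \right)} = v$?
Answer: $- \frac{191600948}{515} \approx -3.7204 \cdot 10^{5}$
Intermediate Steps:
$O{\left(X \right)} = X^{2}$ ($O{\left(X \right)} = X X = X^{2}$)
$\left(- \frac{786}{515} + O{\left(3 + 13 \right)}\right) \left(-1462\right) = \left(- \frac{786}{515} + \left(3 + 13\right)^{2}\right) \left(-1462\right) = \left(\left(-786\right) \frac{1}{515} + 16^{2}\right) \left(-1462\right) = \left(- \frac{786}{515} + 256\right) \left(-1462\right) = \frac{131054}{515} \left(-1462\right) = - \frac{191600948}{515}$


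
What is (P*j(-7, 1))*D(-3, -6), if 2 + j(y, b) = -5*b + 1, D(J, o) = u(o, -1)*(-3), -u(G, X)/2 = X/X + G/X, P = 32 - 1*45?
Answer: 3276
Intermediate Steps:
P = -13 (P = 32 - 45 = -13)
u(G, X) = -2 - 2*G/X (u(G, X) = -2*(X/X + G/X) = -2*(1 + G/X) = -2 - 2*G/X)
D(J, o) = 6 - 6*o (D(J, o) = (-2 - 2*o/(-1))*(-3) = (-2 - 2*o*(-1))*(-3) = (-2 + 2*o)*(-3) = 6 - 6*o)
j(y, b) = -1 - 5*b (j(y, b) = -2 + (-5*b + 1) = -2 + (1 - 5*b) = -1 - 5*b)
(P*j(-7, 1))*D(-3, -6) = (-13*(-1 - 5*1))*(6 - 6*(-6)) = (-13*(-1 - 5))*(6 + 36) = -13*(-6)*42 = 78*42 = 3276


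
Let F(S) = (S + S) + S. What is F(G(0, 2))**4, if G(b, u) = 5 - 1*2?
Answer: 6561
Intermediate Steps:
G(b, u) = 3 (G(b, u) = 5 - 2 = 3)
F(S) = 3*S (F(S) = 2*S + S = 3*S)
F(G(0, 2))**4 = (3*3)**4 = 9**4 = 6561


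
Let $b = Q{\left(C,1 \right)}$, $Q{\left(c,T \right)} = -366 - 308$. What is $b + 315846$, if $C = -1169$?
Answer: $315172$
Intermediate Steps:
$Q{\left(c,T \right)} = -674$
$b = -674$
$b + 315846 = -674 + 315846 = 315172$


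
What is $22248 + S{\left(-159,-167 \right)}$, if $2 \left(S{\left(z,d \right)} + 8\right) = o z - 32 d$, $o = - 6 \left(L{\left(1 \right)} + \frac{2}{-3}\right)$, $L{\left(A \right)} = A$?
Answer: $25071$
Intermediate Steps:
$o = -2$ ($o = - 6 \left(1 + \frac{2}{-3}\right) = - 6 \left(1 + 2 \left(- \frac{1}{3}\right)\right) = - 6 \left(1 - \frac{2}{3}\right) = \left(-6\right) \frac{1}{3} = -2$)
$S{\left(z,d \right)} = -8 - z - 16 d$ ($S{\left(z,d \right)} = -8 + \frac{- 2 z - 32 d}{2} = -8 + \frac{- 32 d - 2 z}{2} = -8 - \left(z + 16 d\right) = -8 - z - 16 d$)
$22248 + S{\left(-159,-167 \right)} = 22248 - -2823 = 22248 + \left(-8 + 159 + 2672\right) = 22248 + 2823 = 25071$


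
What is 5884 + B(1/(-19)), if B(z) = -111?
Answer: 5773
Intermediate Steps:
5884 + B(1/(-19)) = 5884 - 111 = 5773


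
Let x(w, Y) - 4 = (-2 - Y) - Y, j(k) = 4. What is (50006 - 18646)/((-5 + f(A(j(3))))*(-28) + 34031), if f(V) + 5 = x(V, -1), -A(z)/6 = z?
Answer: 31360/34199 ≈ 0.91699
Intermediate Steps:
A(z) = -6*z
x(w, Y) = 2 - 2*Y (x(w, Y) = 4 + ((-2 - Y) - Y) = 4 + (-2 - 2*Y) = 2 - 2*Y)
f(V) = -1 (f(V) = -5 + (2 - 2*(-1)) = -5 + (2 + 2) = -5 + 4 = -1)
(50006 - 18646)/((-5 + f(A(j(3))))*(-28) + 34031) = (50006 - 18646)/((-5 - 1)*(-28) + 34031) = 31360/(-6*(-28) + 34031) = 31360/(168 + 34031) = 31360/34199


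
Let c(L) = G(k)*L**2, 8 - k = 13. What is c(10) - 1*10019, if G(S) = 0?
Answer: -10019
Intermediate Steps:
k = -5 (k = 8 - 1*13 = 8 - 13 = -5)
c(L) = 0 (c(L) = 0*L**2 = 0)
c(10) - 1*10019 = 0 - 1*10019 = 0 - 10019 = -10019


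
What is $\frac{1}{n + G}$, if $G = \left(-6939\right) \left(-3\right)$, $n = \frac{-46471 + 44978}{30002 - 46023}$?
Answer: $\frac{16021}{333510650} \approx 4.8037 \cdot 10^{-5}$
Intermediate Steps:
$n = \frac{1493}{16021}$ ($n = - \frac{1493}{-16021} = \left(-1493\right) \left(- \frac{1}{16021}\right) = \frac{1493}{16021} \approx 0.09319$)
$G = 20817$
$\frac{1}{n + G} = \frac{1}{\frac{1493}{16021} + 20817} = \frac{1}{\frac{333510650}{16021}} = \frac{16021}{333510650}$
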